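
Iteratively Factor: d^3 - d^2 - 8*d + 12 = (d - 2)*(d^2 + d - 6) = (d - 2)^2*(d + 3)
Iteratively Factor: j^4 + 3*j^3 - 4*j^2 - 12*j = (j)*(j^3 + 3*j^2 - 4*j - 12) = j*(j + 3)*(j^2 - 4) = j*(j + 2)*(j + 3)*(j - 2)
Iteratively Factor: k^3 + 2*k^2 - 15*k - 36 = (k - 4)*(k^2 + 6*k + 9) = (k - 4)*(k + 3)*(k + 3)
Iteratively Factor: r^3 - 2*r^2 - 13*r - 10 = (r - 5)*(r^2 + 3*r + 2) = (r - 5)*(r + 1)*(r + 2)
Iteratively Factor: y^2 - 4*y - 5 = (y + 1)*(y - 5)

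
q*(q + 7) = q^2 + 7*q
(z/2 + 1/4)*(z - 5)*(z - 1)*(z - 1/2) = z^4/2 - 3*z^3 + 19*z^2/8 + 3*z/4 - 5/8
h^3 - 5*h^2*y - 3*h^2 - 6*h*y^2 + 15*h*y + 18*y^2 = (h - 3)*(h - 6*y)*(h + y)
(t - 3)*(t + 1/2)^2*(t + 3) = t^4 + t^3 - 35*t^2/4 - 9*t - 9/4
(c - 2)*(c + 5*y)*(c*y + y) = c^3*y + 5*c^2*y^2 - c^2*y - 5*c*y^2 - 2*c*y - 10*y^2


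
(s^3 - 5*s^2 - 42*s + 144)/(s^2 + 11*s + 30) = (s^2 - 11*s + 24)/(s + 5)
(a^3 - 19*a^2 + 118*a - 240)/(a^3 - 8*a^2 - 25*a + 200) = (a - 6)/(a + 5)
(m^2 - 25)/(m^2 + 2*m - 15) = (m - 5)/(m - 3)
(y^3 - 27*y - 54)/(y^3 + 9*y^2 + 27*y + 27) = (y - 6)/(y + 3)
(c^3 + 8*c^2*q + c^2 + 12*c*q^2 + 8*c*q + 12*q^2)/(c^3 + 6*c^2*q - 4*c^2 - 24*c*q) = (c^2 + 2*c*q + c + 2*q)/(c*(c - 4))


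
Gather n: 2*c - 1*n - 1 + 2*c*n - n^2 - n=2*c - n^2 + n*(2*c - 2) - 1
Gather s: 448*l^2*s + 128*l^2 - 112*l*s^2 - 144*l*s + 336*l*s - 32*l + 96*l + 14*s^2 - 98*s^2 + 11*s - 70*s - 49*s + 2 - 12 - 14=128*l^2 + 64*l + s^2*(-112*l - 84) + s*(448*l^2 + 192*l - 108) - 24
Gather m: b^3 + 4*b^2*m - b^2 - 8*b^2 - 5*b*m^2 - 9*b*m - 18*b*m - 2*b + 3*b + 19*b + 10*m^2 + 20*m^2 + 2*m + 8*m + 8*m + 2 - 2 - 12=b^3 - 9*b^2 + 20*b + m^2*(30 - 5*b) + m*(4*b^2 - 27*b + 18) - 12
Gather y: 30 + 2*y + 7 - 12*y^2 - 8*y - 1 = -12*y^2 - 6*y + 36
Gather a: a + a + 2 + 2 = 2*a + 4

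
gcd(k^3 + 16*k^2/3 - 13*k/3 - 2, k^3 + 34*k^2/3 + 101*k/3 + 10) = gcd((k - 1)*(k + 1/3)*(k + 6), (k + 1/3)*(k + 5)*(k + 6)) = k^2 + 19*k/3 + 2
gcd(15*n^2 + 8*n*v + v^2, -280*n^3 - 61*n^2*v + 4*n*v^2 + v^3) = 5*n + v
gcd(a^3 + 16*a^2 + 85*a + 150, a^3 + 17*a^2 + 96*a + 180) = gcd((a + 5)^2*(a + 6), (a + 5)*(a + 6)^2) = a^2 + 11*a + 30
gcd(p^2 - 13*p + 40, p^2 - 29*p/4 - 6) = p - 8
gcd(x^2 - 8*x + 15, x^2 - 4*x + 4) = 1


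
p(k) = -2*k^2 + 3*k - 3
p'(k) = 3 - 4*k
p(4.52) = -30.30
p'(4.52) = -15.08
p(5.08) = -39.37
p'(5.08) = -17.32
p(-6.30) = -101.28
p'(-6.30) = 28.20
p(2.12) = -5.63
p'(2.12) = -5.48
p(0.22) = -2.44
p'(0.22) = 2.12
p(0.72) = -1.88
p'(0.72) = 0.12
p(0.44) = -2.07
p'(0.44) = 1.24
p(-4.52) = -57.42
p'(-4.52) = 21.08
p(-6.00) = -93.00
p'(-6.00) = 27.00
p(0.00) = -3.00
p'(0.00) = 3.00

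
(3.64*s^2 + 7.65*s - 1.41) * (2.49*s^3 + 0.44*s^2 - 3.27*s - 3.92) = 9.0636*s^5 + 20.6501*s^4 - 12.0477*s^3 - 39.9047*s^2 - 25.3773*s + 5.5272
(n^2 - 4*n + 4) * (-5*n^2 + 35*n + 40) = -5*n^4 + 55*n^3 - 120*n^2 - 20*n + 160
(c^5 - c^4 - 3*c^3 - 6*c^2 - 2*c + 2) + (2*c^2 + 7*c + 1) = c^5 - c^4 - 3*c^3 - 4*c^2 + 5*c + 3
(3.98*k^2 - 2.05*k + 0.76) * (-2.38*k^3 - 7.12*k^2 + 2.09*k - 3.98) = -9.4724*k^5 - 23.4586*k^4 + 21.1054*k^3 - 25.5361*k^2 + 9.7474*k - 3.0248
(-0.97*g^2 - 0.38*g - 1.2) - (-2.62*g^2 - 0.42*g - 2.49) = 1.65*g^2 + 0.04*g + 1.29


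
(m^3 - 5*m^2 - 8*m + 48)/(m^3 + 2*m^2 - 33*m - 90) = (m^2 - 8*m + 16)/(m^2 - m - 30)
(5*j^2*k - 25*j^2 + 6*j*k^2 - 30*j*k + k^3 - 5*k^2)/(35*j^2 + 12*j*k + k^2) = (j*k - 5*j + k^2 - 5*k)/(7*j + k)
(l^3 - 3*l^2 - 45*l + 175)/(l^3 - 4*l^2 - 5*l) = (l^2 + 2*l - 35)/(l*(l + 1))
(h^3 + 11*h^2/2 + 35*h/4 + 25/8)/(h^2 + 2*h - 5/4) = (4*h^2 + 12*h + 5)/(2*(2*h - 1))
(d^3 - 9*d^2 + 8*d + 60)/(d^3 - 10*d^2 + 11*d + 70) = (d - 6)/(d - 7)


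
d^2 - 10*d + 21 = (d - 7)*(d - 3)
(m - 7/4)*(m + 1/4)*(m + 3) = m^3 + 3*m^2/2 - 79*m/16 - 21/16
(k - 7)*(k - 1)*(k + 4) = k^3 - 4*k^2 - 25*k + 28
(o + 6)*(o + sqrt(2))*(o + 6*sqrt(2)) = o^3 + 6*o^2 + 7*sqrt(2)*o^2 + 12*o + 42*sqrt(2)*o + 72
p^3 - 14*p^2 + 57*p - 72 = (p - 8)*(p - 3)^2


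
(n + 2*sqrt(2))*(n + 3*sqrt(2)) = n^2 + 5*sqrt(2)*n + 12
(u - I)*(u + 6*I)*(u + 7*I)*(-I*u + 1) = -I*u^4 + 13*u^3 + 41*I*u^2 + 13*u + 42*I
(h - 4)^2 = h^2 - 8*h + 16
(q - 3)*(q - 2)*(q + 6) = q^3 + q^2 - 24*q + 36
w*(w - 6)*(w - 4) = w^3 - 10*w^2 + 24*w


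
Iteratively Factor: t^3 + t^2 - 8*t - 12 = (t + 2)*(t^2 - t - 6) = (t - 3)*(t + 2)*(t + 2)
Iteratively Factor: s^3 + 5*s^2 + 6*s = (s + 2)*(s^2 + 3*s) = s*(s + 2)*(s + 3)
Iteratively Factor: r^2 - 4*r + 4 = (r - 2)*(r - 2)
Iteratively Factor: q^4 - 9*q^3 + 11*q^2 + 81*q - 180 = (q - 3)*(q^3 - 6*q^2 - 7*q + 60) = (q - 5)*(q - 3)*(q^2 - q - 12) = (q - 5)*(q - 3)*(q + 3)*(q - 4)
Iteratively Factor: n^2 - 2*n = (n)*(n - 2)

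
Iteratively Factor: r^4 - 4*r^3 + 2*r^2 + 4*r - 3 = (r - 1)*(r^3 - 3*r^2 - r + 3) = (r - 1)^2*(r^2 - 2*r - 3) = (r - 1)^2*(r + 1)*(r - 3)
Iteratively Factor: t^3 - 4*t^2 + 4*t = (t)*(t^2 - 4*t + 4) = t*(t - 2)*(t - 2)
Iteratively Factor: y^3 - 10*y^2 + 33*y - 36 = (y - 3)*(y^2 - 7*y + 12) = (y - 3)^2*(y - 4)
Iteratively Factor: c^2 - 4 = (c - 2)*(c + 2)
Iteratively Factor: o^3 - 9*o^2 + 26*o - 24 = (o - 3)*(o^2 - 6*o + 8) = (o - 4)*(o - 3)*(o - 2)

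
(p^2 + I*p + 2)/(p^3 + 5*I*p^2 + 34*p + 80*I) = (p - I)/(p^2 + 3*I*p + 40)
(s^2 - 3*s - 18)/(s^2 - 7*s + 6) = (s + 3)/(s - 1)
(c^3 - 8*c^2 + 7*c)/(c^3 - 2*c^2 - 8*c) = (-c^2 + 8*c - 7)/(-c^2 + 2*c + 8)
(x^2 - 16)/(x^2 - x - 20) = (x - 4)/(x - 5)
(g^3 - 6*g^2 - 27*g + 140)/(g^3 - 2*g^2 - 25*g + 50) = (g^2 - 11*g + 28)/(g^2 - 7*g + 10)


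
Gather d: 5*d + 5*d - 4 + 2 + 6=10*d + 4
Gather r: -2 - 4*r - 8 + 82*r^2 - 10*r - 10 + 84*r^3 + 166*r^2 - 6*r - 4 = 84*r^3 + 248*r^2 - 20*r - 24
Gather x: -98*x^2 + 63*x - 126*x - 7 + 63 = -98*x^2 - 63*x + 56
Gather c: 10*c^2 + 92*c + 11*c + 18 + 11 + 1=10*c^2 + 103*c + 30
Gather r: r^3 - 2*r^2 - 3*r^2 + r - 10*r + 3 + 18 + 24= r^3 - 5*r^2 - 9*r + 45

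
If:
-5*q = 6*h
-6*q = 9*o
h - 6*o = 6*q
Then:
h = 0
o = 0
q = 0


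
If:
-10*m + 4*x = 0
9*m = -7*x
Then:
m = 0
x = 0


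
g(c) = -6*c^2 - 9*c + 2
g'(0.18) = -11.16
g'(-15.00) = 171.00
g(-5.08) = -107.12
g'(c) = -12*c - 9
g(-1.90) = -2.56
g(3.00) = -79.00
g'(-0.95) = 2.40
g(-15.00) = -1213.00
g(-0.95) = 5.14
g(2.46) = -56.45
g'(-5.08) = 51.96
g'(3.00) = -45.00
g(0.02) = 1.82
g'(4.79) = -66.48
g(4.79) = -178.77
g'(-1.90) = 13.80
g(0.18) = 0.19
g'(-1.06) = 3.72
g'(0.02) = -9.24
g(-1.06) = 4.80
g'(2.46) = -38.52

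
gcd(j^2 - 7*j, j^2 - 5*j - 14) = j - 7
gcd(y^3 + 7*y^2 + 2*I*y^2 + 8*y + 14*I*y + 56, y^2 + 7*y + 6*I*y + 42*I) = y + 7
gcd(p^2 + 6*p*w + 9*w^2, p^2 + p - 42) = 1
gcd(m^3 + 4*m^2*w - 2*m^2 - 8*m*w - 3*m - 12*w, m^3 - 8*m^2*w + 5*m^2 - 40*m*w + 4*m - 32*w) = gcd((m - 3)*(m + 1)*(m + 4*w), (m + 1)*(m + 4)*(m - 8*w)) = m + 1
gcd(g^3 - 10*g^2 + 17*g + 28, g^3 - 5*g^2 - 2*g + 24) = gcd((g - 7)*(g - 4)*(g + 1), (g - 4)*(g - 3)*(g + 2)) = g - 4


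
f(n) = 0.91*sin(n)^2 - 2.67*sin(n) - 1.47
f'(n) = 1.82*sin(n)*cos(n) - 2.67*cos(n)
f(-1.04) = 1.51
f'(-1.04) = -2.15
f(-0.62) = 0.39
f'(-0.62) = -3.03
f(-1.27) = 1.91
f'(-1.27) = -1.31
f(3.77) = 0.41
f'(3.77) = 3.03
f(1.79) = -3.21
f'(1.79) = 0.19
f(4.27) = 1.69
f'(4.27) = 1.85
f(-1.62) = 2.10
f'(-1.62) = 0.22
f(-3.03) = -1.16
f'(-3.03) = 2.85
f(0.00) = -1.47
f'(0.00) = -2.67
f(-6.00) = -2.14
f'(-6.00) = -2.08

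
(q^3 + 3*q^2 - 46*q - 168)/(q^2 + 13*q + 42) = (q^2 - 3*q - 28)/(q + 7)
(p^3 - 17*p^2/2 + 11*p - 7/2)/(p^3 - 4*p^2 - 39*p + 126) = (2*p^2 - 3*p + 1)/(2*(p^2 + 3*p - 18))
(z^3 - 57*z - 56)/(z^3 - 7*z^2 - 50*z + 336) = (z + 1)/(z - 6)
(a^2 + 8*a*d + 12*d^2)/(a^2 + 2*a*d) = (a + 6*d)/a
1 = 1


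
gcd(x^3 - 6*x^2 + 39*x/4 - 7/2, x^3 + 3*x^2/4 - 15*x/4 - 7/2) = x - 2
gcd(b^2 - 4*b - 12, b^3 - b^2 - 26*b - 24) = b - 6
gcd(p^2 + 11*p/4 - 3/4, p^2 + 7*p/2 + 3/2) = p + 3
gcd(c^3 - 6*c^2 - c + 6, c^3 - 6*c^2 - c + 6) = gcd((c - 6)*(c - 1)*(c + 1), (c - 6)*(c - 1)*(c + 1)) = c^3 - 6*c^2 - c + 6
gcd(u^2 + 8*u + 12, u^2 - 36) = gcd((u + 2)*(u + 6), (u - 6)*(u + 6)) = u + 6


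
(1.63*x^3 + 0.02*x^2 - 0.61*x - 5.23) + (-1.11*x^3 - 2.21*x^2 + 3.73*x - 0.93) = 0.52*x^3 - 2.19*x^2 + 3.12*x - 6.16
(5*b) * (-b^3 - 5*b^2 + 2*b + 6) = -5*b^4 - 25*b^3 + 10*b^2 + 30*b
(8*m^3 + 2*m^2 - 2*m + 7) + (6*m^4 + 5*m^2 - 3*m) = 6*m^4 + 8*m^3 + 7*m^2 - 5*m + 7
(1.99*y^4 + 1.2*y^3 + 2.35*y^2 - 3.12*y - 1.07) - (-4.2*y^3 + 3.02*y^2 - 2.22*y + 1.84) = 1.99*y^4 + 5.4*y^3 - 0.67*y^2 - 0.9*y - 2.91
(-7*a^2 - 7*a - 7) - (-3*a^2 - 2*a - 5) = -4*a^2 - 5*a - 2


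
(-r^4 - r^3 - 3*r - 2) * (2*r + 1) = -2*r^5 - 3*r^4 - r^3 - 6*r^2 - 7*r - 2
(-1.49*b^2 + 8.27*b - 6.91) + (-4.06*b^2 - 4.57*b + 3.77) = -5.55*b^2 + 3.7*b - 3.14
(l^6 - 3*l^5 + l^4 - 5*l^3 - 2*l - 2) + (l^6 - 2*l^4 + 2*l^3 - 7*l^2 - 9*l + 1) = 2*l^6 - 3*l^5 - l^4 - 3*l^3 - 7*l^2 - 11*l - 1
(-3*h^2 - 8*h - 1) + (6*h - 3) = -3*h^2 - 2*h - 4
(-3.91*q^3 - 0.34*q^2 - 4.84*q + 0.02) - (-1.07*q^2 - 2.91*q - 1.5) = -3.91*q^3 + 0.73*q^2 - 1.93*q + 1.52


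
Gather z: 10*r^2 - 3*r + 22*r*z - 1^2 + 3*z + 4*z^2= 10*r^2 - 3*r + 4*z^2 + z*(22*r + 3) - 1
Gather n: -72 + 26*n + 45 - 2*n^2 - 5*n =-2*n^2 + 21*n - 27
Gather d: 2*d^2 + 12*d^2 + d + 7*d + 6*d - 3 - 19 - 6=14*d^2 + 14*d - 28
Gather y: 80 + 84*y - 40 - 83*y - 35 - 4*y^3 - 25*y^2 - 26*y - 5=-4*y^3 - 25*y^2 - 25*y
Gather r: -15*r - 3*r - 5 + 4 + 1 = -18*r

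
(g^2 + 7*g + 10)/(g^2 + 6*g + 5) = (g + 2)/(g + 1)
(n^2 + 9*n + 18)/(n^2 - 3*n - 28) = (n^2 + 9*n + 18)/(n^2 - 3*n - 28)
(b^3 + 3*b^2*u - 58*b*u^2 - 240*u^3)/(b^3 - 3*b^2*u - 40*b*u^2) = (b + 6*u)/b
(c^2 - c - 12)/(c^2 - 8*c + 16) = (c + 3)/(c - 4)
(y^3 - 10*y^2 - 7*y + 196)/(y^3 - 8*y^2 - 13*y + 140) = (y - 7)/(y - 5)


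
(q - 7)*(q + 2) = q^2 - 5*q - 14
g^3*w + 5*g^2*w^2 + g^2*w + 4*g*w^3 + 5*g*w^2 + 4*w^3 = (g + w)*(g + 4*w)*(g*w + w)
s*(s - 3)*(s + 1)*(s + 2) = s^4 - 7*s^2 - 6*s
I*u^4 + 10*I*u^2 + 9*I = (u - 3*I)*(u + I)*(u + 3*I)*(I*u + 1)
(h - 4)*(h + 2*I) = h^2 - 4*h + 2*I*h - 8*I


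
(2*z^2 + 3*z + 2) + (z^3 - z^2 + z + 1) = z^3 + z^2 + 4*z + 3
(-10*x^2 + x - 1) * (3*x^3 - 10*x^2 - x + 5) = -30*x^5 + 103*x^4 - 3*x^3 - 41*x^2 + 6*x - 5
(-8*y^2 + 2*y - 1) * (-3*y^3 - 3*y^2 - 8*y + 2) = 24*y^5 + 18*y^4 + 61*y^3 - 29*y^2 + 12*y - 2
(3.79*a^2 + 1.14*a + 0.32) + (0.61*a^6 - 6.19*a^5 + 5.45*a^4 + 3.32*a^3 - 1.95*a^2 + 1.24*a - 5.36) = 0.61*a^6 - 6.19*a^5 + 5.45*a^4 + 3.32*a^3 + 1.84*a^2 + 2.38*a - 5.04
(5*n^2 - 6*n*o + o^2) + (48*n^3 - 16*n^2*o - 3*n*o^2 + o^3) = 48*n^3 - 16*n^2*o + 5*n^2 - 3*n*o^2 - 6*n*o + o^3 + o^2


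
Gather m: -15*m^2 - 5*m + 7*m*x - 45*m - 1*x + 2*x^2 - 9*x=-15*m^2 + m*(7*x - 50) + 2*x^2 - 10*x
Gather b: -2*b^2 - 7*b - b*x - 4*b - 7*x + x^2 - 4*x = -2*b^2 + b*(-x - 11) + x^2 - 11*x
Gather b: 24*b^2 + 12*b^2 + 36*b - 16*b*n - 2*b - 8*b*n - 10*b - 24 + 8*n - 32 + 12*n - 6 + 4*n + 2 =36*b^2 + b*(24 - 24*n) + 24*n - 60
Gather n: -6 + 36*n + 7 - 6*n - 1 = 30*n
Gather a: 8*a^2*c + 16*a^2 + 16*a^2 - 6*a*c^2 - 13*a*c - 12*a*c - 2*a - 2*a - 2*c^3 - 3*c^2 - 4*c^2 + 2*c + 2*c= a^2*(8*c + 32) + a*(-6*c^2 - 25*c - 4) - 2*c^3 - 7*c^2 + 4*c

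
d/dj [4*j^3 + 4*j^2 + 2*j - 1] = 12*j^2 + 8*j + 2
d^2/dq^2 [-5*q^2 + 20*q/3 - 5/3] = -10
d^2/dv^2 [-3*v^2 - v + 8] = -6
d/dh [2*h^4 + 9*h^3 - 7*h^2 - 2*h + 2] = 8*h^3 + 27*h^2 - 14*h - 2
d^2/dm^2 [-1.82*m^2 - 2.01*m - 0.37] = -3.64000000000000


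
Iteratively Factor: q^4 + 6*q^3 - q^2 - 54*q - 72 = (q + 3)*(q^3 + 3*q^2 - 10*q - 24) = (q + 3)*(q + 4)*(q^2 - q - 6) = (q - 3)*(q + 3)*(q + 4)*(q + 2)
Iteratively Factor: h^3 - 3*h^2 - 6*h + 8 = (h - 4)*(h^2 + h - 2) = (h - 4)*(h - 1)*(h + 2)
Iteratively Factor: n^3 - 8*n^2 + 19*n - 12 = (n - 1)*(n^2 - 7*n + 12) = (n - 3)*(n - 1)*(n - 4)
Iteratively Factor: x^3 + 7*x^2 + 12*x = (x)*(x^2 + 7*x + 12) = x*(x + 4)*(x + 3)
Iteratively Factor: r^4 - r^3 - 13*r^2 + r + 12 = (r - 4)*(r^3 + 3*r^2 - r - 3) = (r - 4)*(r + 3)*(r^2 - 1) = (r - 4)*(r + 1)*(r + 3)*(r - 1)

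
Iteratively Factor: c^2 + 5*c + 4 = (c + 1)*(c + 4)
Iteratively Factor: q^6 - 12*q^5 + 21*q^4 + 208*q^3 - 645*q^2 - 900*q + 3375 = (q - 5)*(q^5 - 7*q^4 - 14*q^3 + 138*q^2 + 45*q - 675) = (q - 5)^2*(q^4 - 2*q^3 - 24*q^2 + 18*q + 135) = (q - 5)^3*(q^3 + 3*q^2 - 9*q - 27) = (q - 5)^3*(q + 3)*(q^2 - 9) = (q - 5)^3*(q - 3)*(q + 3)*(q + 3)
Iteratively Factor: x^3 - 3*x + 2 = (x + 2)*(x^2 - 2*x + 1) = (x - 1)*(x + 2)*(x - 1)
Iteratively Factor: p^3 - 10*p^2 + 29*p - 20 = (p - 1)*(p^2 - 9*p + 20) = (p - 5)*(p - 1)*(p - 4)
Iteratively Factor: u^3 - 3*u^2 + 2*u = (u - 1)*(u^2 - 2*u) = u*(u - 1)*(u - 2)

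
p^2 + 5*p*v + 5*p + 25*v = (p + 5)*(p + 5*v)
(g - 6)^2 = g^2 - 12*g + 36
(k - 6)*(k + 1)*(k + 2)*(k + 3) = k^4 - 25*k^2 - 60*k - 36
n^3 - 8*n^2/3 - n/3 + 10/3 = (n - 2)*(n - 5/3)*(n + 1)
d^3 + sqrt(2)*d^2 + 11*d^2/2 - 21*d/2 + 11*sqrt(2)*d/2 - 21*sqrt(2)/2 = (d - 3/2)*(d + 7)*(d + sqrt(2))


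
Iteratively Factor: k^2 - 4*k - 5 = (k + 1)*(k - 5)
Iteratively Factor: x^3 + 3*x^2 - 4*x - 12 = (x + 2)*(x^2 + x - 6) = (x + 2)*(x + 3)*(x - 2)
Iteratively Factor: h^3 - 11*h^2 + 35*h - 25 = (h - 5)*(h^2 - 6*h + 5) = (h - 5)*(h - 1)*(h - 5)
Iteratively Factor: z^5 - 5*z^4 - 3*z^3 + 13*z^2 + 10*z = (z - 5)*(z^4 - 3*z^2 - 2*z) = (z - 5)*(z + 1)*(z^3 - z^2 - 2*z) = (z - 5)*(z + 1)^2*(z^2 - 2*z) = z*(z - 5)*(z + 1)^2*(z - 2)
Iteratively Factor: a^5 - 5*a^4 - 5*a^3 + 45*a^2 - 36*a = (a - 1)*(a^4 - 4*a^3 - 9*a^2 + 36*a) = (a - 1)*(a + 3)*(a^3 - 7*a^2 + 12*a) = (a - 4)*(a - 1)*(a + 3)*(a^2 - 3*a) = a*(a - 4)*(a - 1)*(a + 3)*(a - 3)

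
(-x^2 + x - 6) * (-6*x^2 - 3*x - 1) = 6*x^4 - 3*x^3 + 34*x^2 + 17*x + 6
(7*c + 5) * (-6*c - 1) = -42*c^2 - 37*c - 5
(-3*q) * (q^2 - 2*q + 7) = -3*q^3 + 6*q^2 - 21*q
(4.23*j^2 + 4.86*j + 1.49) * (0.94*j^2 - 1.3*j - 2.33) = 3.9762*j^4 - 0.9306*j^3 - 14.7733*j^2 - 13.2608*j - 3.4717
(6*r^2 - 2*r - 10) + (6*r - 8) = 6*r^2 + 4*r - 18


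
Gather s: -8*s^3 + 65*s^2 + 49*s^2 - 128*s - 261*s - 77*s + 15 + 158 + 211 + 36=-8*s^3 + 114*s^2 - 466*s + 420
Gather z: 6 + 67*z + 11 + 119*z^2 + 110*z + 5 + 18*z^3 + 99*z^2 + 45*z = 18*z^3 + 218*z^2 + 222*z + 22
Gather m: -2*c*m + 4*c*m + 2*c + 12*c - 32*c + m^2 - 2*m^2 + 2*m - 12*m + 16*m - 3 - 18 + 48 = -18*c - m^2 + m*(2*c + 6) + 27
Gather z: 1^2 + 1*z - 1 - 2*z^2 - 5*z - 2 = -2*z^2 - 4*z - 2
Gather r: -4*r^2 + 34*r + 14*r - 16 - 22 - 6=-4*r^2 + 48*r - 44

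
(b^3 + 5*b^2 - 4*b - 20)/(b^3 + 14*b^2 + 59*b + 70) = (b - 2)/(b + 7)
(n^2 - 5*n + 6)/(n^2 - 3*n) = (n - 2)/n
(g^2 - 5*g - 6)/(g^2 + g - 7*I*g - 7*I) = (g - 6)/(g - 7*I)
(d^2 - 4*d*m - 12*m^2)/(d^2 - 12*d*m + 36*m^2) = (d + 2*m)/(d - 6*m)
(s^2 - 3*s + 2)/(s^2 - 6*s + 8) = (s - 1)/(s - 4)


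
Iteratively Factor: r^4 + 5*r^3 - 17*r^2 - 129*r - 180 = (r + 3)*(r^3 + 2*r^2 - 23*r - 60) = (r + 3)*(r + 4)*(r^2 - 2*r - 15) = (r - 5)*(r + 3)*(r + 4)*(r + 3)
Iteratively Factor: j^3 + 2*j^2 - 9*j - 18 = (j + 2)*(j^2 - 9) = (j - 3)*(j + 2)*(j + 3)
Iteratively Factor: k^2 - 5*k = (k - 5)*(k)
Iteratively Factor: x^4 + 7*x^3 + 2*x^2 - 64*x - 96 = (x + 2)*(x^3 + 5*x^2 - 8*x - 48) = (x + 2)*(x + 4)*(x^2 + x - 12) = (x - 3)*(x + 2)*(x + 4)*(x + 4)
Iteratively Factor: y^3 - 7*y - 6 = (y + 2)*(y^2 - 2*y - 3) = (y + 1)*(y + 2)*(y - 3)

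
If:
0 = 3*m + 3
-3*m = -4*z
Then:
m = -1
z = -3/4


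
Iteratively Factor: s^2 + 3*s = (s + 3)*(s)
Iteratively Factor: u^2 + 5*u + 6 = (u + 2)*(u + 3)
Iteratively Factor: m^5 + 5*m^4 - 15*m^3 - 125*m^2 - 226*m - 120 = (m + 2)*(m^4 + 3*m^3 - 21*m^2 - 83*m - 60) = (m + 2)*(m + 4)*(m^3 - m^2 - 17*m - 15) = (m + 2)*(m + 3)*(m + 4)*(m^2 - 4*m - 5) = (m - 5)*(m + 2)*(m + 3)*(m + 4)*(m + 1)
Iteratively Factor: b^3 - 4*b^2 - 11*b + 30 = (b + 3)*(b^2 - 7*b + 10) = (b - 5)*(b + 3)*(b - 2)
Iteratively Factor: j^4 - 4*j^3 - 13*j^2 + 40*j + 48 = (j - 4)*(j^3 - 13*j - 12) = (j - 4)*(j + 1)*(j^2 - j - 12) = (j - 4)^2*(j + 1)*(j + 3)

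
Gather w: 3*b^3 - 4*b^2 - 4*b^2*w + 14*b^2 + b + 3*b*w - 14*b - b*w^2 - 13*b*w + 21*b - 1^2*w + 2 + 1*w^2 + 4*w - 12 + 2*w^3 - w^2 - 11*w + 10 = 3*b^3 + 10*b^2 - b*w^2 + 8*b + 2*w^3 + w*(-4*b^2 - 10*b - 8)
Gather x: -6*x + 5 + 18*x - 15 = 12*x - 10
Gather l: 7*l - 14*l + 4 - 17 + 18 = 5 - 7*l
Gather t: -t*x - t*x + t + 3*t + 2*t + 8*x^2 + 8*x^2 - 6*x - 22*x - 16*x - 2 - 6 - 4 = t*(6 - 2*x) + 16*x^2 - 44*x - 12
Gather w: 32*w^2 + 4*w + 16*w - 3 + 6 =32*w^2 + 20*w + 3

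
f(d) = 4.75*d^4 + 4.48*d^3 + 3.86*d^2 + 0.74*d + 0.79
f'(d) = 19.0*d^3 + 13.44*d^2 + 7.72*d + 0.74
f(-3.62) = 651.87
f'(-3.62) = -752.40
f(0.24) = 1.27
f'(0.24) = 3.63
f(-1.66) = 25.77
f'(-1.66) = -61.95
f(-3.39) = 495.43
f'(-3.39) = -611.18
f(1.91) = 110.72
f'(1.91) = 196.91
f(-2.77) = 212.79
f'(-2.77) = -321.35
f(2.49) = 278.32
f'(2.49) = 396.62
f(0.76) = 7.13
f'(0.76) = 22.71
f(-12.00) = 91302.31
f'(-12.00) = -30988.54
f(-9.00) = 28205.62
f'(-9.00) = -12831.10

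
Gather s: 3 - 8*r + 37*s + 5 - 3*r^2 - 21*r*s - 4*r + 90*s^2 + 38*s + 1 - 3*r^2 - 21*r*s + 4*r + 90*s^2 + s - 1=-6*r^2 - 8*r + 180*s^2 + s*(76 - 42*r) + 8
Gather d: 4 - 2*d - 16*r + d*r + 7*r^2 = d*(r - 2) + 7*r^2 - 16*r + 4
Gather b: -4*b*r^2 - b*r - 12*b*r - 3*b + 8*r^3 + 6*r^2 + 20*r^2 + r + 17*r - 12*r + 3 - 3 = b*(-4*r^2 - 13*r - 3) + 8*r^3 + 26*r^2 + 6*r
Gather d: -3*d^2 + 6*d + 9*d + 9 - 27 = -3*d^2 + 15*d - 18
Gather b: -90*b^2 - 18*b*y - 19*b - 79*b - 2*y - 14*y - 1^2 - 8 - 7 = -90*b^2 + b*(-18*y - 98) - 16*y - 16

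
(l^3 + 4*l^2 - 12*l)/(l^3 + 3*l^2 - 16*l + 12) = l/(l - 1)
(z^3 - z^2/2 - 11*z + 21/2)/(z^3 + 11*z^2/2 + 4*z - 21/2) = (z - 3)/(z + 3)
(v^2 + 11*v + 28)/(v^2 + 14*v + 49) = (v + 4)/(v + 7)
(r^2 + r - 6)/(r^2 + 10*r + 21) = (r - 2)/(r + 7)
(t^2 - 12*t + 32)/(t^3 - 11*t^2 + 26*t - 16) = (t - 4)/(t^2 - 3*t + 2)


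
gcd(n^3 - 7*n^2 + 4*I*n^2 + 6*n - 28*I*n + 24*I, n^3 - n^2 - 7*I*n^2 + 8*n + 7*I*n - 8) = n - 1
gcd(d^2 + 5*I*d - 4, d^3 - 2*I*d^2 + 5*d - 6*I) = 1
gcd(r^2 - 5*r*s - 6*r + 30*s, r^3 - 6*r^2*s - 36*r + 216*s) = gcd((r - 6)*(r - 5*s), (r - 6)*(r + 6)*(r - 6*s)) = r - 6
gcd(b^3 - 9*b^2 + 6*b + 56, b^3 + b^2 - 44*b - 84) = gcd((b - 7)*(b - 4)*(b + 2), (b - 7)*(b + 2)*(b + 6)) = b^2 - 5*b - 14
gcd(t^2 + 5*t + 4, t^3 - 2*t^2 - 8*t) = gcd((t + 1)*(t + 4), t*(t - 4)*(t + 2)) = 1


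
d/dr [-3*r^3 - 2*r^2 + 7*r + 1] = -9*r^2 - 4*r + 7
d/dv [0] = 0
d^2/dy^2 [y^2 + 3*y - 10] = 2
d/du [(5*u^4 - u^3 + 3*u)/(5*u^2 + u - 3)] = (50*u^5 + 10*u^4 - 62*u^3 - 6*u^2 - 9)/(25*u^4 + 10*u^3 - 29*u^2 - 6*u + 9)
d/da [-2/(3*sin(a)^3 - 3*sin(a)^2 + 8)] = 6*(3*sin(a) - 2)*sin(a)*cos(a)/(3*sin(a)^3 - 3*sin(a)^2 + 8)^2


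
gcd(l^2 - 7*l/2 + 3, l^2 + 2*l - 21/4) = l - 3/2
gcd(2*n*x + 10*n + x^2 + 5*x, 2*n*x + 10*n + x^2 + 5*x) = 2*n*x + 10*n + x^2 + 5*x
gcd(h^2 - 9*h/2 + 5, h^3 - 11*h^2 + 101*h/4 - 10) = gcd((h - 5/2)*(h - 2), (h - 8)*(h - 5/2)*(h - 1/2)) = h - 5/2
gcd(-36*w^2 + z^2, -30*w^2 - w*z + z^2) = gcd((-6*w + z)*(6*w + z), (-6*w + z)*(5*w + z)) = -6*w + z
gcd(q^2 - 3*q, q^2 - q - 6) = q - 3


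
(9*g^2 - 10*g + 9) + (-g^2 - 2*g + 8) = 8*g^2 - 12*g + 17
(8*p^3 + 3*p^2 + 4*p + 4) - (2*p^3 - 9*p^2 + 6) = 6*p^3 + 12*p^2 + 4*p - 2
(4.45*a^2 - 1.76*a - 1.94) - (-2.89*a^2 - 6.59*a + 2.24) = 7.34*a^2 + 4.83*a - 4.18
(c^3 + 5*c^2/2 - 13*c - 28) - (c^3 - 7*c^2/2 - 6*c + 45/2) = 6*c^2 - 7*c - 101/2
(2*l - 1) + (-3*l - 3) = -l - 4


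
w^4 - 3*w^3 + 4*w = w*(w - 2)^2*(w + 1)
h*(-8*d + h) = -8*d*h + h^2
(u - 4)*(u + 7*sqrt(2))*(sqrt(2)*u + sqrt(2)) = sqrt(2)*u^3 - 3*sqrt(2)*u^2 + 14*u^2 - 42*u - 4*sqrt(2)*u - 56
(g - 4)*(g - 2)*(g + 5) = g^3 - g^2 - 22*g + 40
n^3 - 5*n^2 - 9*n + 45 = (n - 5)*(n - 3)*(n + 3)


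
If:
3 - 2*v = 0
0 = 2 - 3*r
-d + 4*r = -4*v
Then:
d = 26/3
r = 2/3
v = 3/2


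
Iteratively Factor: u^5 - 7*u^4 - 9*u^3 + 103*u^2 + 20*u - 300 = (u - 5)*(u^4 - 2*u^3 - 19*u^2 + 8*u + 60) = (u - 5)*(u + 3)*(u^3 - 5*u^2 - 4*u + 20) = (u - 5)^2*(u + 3)*(u^2 - 4) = (u - 5)^2*(u - 2)*(u + 3)*(u + 2)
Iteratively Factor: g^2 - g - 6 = (g - 3)*(g + 2)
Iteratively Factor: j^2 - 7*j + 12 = (j - 3)*(j - 4)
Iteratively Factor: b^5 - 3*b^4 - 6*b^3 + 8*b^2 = (b + 2)*(b^4 - 5*b^3 + 4*b^2) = b*(b + 2)*(b^3 - 5*b^2 + 4*b) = b^2*(b + 2)*(b^2 - 5*b + 4) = b^2*(b - 4)*(b + 2)*(b - 1)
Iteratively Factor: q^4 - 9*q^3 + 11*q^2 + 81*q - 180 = (q - 3)*(q^3 - 6*q^2 - 7*q + 60) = (q - 4)*(q - 3)*(q^2 - 2*q - 15) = (q - 4)*(q - 3)*(q + 3)*(q - 5)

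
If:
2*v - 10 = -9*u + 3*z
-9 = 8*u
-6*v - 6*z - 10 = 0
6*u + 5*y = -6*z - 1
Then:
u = -9/8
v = 121/40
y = 339/50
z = -563/120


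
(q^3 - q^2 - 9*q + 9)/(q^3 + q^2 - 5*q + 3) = (q - 3)/(q - 1)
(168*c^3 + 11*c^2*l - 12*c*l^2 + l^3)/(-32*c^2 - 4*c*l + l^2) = (-21*c^2 - 4*c*l + l^2)/(4*c + l)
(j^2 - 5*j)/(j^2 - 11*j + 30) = j/(j - 6)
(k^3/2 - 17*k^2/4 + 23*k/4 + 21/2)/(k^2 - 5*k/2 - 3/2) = (-2*k^3 + 17*k^2 - 23*k - 42)/(2*(-2*k^2 + 5*k + 3))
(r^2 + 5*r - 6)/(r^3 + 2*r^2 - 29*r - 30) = (r - 1)/(r^2 - 4*r - 5)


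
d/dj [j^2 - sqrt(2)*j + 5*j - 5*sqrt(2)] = 2*j - sqrt(2) + 5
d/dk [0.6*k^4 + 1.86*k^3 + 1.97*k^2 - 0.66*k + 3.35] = 2.4*k^3 + 5.58*k^2 + 3.94*k - 0.66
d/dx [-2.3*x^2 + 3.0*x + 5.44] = 3.0 - 4.6*x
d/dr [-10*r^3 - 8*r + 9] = -30*r^2 - 8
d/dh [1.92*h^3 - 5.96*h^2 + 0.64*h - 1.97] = 5.76*h^2 - 11.92*h + 0.64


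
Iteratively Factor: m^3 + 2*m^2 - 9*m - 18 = (m - 3)*(m^2 + 5*m + 6) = (m - 3)*(m + 3)*(m + 2)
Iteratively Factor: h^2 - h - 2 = (h + 1)*(h - 2)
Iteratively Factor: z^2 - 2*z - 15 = (z - 5)*(z + 3)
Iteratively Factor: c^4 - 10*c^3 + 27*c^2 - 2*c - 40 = (c + 1)*(c^3 - 11*c^2 + 38*c - 40) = (c - 4)*(c + 1)*(c^2 - 7*c + 10) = (c - 5)*(c - 4)*(c + 1)*(c - 2)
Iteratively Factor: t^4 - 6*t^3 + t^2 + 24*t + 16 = (t - 4)*(t^3 - 2*t^2 - 7*t - 4) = (t - 4)*(t + 1)*(t^2 - 3*t - 4) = (t - 4)^2*(t + 1)*(t + 1)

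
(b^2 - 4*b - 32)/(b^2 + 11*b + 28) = (b - 8)/(b + 7)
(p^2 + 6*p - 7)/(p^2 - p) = (p + 7)/p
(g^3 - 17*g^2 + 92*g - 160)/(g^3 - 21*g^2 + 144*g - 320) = (g - 4)/(g - 8)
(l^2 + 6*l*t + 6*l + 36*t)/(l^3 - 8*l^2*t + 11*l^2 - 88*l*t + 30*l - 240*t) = (-l - 6*t)/(-l^2 + 8*l*t - 5*l + 40*t)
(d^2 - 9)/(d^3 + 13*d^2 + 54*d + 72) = (d - 3)/(d^2 + 10*d + 24)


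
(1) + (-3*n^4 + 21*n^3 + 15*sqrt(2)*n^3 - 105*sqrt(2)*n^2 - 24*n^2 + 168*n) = -3*n^4 + 21*n^3 + 15*sqrt(2)*n^3 - 105*sqrt(2)*n^2 - 24*n^2 + 168*n + 1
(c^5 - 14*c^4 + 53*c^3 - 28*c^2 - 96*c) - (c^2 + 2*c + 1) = c^5 - 14*c^4 + 53*c^3 - 29*c^2 - 98*c - 1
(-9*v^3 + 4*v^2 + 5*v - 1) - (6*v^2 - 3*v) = -9*v^3 - 2*v^2 + 8*v - 1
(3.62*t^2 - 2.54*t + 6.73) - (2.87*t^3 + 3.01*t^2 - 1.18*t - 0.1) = -2.87*t^3 + 0.61*t^2 - 1.36*t + 6.83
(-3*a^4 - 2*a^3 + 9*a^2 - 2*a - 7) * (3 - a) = 3*a^5 - 7*a^4 - 15*a^3 + 29*a^2 + a - 21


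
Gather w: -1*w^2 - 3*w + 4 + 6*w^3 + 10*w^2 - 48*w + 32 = 6*w^3 + 9*w^2 - 51*w + 36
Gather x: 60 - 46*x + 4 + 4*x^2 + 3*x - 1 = 4*x^2 - 43*x + 63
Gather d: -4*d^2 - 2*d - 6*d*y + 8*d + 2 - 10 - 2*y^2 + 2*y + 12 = -4*d^2 + d*(6 - 6*y) - 2*y^2 + 2*y + 4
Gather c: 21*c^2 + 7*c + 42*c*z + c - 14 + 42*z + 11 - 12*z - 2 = 21*c^2 + c*(42*z + 8) + 30*z - 5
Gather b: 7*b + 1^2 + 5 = 7*b + 6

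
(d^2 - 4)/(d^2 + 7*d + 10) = (d - 2)/(d + 5)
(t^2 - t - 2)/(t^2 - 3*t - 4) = (t - 2)/(t - 4)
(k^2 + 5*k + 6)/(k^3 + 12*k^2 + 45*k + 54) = (k + 2)/(k^2 + 9*k + 18)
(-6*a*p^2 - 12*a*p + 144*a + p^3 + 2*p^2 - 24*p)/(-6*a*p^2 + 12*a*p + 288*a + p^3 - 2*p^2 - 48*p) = (p - 4)/(p - 8)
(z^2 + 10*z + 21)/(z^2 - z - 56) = (z + 3)/(z - 8)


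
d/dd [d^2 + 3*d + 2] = 2*d + 3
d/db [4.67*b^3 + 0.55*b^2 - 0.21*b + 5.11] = 14.01*b^2 + 1.1*b - 0.21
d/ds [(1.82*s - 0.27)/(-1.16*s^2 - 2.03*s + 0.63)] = (2.1112*s^2 - 0.6264*s + 0.5985)/(1.3456*s^4 + 4.7096*s^3 + 2.6593*s^2 - 2.5578*s + 0.3969)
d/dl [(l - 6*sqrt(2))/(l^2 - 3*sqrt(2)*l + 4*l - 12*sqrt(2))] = (l^2 - 3*sqrt(2)*l + 4*l - (l - 6*sqrt(2))*(2*l - 3*sqrt(2) + 4) - 12*sqrt(2))/(l^2 - 3*sqrt(2)*l + 4*l - 12*sqrt(2))^2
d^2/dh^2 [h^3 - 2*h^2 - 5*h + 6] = 6*h - 4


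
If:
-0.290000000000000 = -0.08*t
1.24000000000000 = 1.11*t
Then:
No Solution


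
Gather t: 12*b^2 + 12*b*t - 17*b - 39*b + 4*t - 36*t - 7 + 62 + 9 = 12*b^2 - 56*b + t*(12*b - 32) + 64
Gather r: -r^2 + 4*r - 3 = -r^2 + 4*r - 3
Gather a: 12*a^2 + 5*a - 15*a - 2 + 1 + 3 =12*a^2 - 10*a + 2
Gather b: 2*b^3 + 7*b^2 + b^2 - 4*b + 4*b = 2*b^3 + 8*b^2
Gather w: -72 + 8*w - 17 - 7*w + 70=w - 19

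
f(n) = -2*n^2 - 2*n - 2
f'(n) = -4*n - 2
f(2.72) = -22.24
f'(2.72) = -12.88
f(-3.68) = -21.72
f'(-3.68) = 12.72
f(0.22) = -2.54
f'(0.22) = -2.88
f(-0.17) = -1.72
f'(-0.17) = -1.32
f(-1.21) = -2.51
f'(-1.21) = 2.84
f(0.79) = -4.83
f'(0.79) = -5.16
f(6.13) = -89.41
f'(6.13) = -26.52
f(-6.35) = -69.94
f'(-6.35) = 23.40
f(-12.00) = -266.00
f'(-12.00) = 46.00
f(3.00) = -26.00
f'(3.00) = -14.00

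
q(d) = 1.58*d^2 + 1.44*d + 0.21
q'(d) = 3.16*d + 1.44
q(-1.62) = 2.02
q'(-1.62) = -3.68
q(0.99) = 3.18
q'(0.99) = 4.57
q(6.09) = 67.58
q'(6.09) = 20.68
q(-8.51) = 102.38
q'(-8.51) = -25.45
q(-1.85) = 2.95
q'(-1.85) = -4.41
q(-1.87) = 3.04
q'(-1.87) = -4.47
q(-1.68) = 2.25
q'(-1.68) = -3.87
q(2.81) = 16.73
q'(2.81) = 10.32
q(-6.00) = 48.45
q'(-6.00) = -17.52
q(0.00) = 0.21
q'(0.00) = 1.44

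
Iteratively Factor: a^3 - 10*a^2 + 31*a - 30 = (a - 2)*(a^2 - 8*a + 15) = (a - 5)*(a - 2)*(a - 3)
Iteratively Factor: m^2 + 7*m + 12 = (m + 3)*(m + 4)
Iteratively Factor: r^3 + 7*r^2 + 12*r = (r + 3)*(r^2 + 4*r) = r*(r + 3)*(r + 4)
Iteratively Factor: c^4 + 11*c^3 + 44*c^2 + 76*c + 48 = (c + 4)*(c^3 + 7*c^2 + 16*c + 12) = (c + 3)*(c + 4)*(c^2 + 4*c + 4) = (c + 2)*(c + 3)*(c + 4)*(c + 2)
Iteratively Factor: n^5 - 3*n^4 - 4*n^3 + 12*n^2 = (n)*(n^4 - 3*n^3 - 4*n^2 + 12*n) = n*(n + 2)*(n^3 - 5*n^2 + 6*n) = n*(n - 3)*(n + 2)*(n^2 - 2*n) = n*(n - 3)*(n - 2)*(n + 2)*(n)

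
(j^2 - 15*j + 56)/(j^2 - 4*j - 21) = (j - 8)/(j + 3)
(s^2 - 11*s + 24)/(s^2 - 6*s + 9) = (s - 8)/(s - 3)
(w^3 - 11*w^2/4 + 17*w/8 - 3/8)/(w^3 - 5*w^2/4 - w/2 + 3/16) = 2*(w - 1)/(2*w + 1)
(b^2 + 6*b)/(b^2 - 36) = b/(b - 6)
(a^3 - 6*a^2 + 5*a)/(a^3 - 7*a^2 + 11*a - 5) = a/(a - 1)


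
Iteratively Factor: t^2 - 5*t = (t - 5)*(t)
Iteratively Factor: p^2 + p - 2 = (p - 1)*(p + 2)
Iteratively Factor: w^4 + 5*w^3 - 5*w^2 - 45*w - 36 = (w + 4)*(w^3 + w^2 - 9*w - 9) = (w + 3)*(w + 4)*(w^2 - 2*w - 3) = (w + 1)*(w + 3)*(w + 4)*(w - 3)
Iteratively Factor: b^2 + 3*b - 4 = (b - 1)*(b + 4)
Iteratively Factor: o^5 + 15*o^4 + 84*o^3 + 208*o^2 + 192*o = (o + 3)*(o^4 + 12*o^3 + 48*o^2 + 64*o) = (o + 3)*(o + 4)*(o^3 + 8*o^2 + 16*o) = (o + 3)*(o + 4)^2*(o^2 + 4*o) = (o + 3)*(o + 4)^3*(o)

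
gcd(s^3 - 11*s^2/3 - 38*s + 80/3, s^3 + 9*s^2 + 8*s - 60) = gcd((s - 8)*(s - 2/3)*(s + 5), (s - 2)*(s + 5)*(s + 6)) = s + 5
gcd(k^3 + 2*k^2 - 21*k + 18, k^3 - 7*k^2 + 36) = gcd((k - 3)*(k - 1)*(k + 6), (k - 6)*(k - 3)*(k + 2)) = k - 3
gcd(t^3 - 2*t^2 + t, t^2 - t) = t^2 - t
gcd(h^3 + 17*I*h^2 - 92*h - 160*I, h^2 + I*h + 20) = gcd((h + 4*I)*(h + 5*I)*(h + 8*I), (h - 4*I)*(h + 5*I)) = h + 5*I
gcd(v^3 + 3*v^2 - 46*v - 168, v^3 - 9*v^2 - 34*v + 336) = v^2 - v - 42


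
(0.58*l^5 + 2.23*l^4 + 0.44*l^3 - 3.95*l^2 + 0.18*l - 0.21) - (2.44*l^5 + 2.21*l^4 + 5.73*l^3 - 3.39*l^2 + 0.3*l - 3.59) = -1.86*l^5 + 0.02*l^4 - 5.29*l^3 - 0.56*l^2 - 0.12*l + 3.38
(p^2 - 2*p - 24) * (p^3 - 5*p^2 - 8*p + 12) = p^5 - 7*p^4 - 22*p^3 + 148*p^2 + 168*p - 288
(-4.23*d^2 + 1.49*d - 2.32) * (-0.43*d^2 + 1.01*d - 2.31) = 1.8189*d^4 - 4.913*d^3 + 12.2738*d^2 - 5.7851*d + 5.3592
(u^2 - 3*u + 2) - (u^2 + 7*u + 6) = -10*u - 4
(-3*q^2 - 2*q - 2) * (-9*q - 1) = 27*q^3 + 21*q^2 + 20*q + 2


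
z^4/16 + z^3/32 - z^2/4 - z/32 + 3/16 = (z/4 + 1/4)*(z/4 + 1/2)*(z - 3/2)*(z - 1)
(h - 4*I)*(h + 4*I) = h^2 + 16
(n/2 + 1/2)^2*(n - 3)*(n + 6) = n^4/4 + 5*n^3/4 - 11*n^2/4 - 33*n/4 - 9/2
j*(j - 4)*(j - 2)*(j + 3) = j^4 - 3*j^3 - 10*j^2 + 24*j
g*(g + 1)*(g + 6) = g^3 + 7*g^2 + 6*g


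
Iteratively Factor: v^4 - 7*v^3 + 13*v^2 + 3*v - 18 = (v - 2)*(v^3 - 5*v^2 + 3*v + 9) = (v - 3)*(v - 2)*(v^2 - 2*v - 3) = (v - 3)^2*(v - 2)*(v + 1)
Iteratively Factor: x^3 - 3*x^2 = (x - 3)*(x^2) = x*(x - 3)*(x)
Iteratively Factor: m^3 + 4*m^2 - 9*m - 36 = (m + 3)*(m^2 + m - 12) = (m + 3)*(m + 4)*(m - 3)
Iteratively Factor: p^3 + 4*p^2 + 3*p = (p + 1)*(p^2 + 3*p) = (p + 1)*(p + 3)*(p)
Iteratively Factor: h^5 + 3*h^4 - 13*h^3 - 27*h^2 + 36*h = (h + 3)*(h^4 - 13*h^2 + 12*h) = (h + 3)*(h + 4)*(h^3 - 4*h^2 + 3*h) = h*(h + 3)*(h + 4)*(h^2 - 4*h + 3) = h*(h - 1)*(h + 3)*(h + 4)*(h - 3)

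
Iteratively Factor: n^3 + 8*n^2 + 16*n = (n + 4)*(n^2 + 4*n) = n*(n + 4)*(n + 4)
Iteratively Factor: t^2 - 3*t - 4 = (t - 4)*(t + 1)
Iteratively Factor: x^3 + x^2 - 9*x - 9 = (x - 3)*(x^2 + 4*x + 3) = (x - 3)*(x + 3)*(x + 1)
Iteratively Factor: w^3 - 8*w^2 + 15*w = (w - 3)*(w^2 - 5*w) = w*(w - 3)*(w - 5)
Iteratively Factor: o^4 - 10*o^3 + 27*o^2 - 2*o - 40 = (o - 4)*(o^3 - 6*o^2 + 3*o + 10) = (o - 4)*(o + 1)*(o^2 - 7*o + 10) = (o - 4)*(o - 2)*(o + 1)*(o - 5)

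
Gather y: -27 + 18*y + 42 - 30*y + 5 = 20 - 12*y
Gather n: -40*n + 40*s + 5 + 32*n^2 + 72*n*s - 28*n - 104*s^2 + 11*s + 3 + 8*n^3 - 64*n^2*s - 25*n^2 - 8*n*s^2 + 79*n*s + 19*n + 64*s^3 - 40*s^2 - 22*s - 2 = 8*n^3 + n^2*(7 - 64*s) + n*(-8*s^2 + 151*s - 49) + 64*s^3 - 144*s^2 + 29*s + 6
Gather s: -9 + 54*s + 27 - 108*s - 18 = -54*s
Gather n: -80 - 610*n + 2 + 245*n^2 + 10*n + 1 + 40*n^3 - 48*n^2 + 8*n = 40*n^3 + 197*n^2 - 592*n - 77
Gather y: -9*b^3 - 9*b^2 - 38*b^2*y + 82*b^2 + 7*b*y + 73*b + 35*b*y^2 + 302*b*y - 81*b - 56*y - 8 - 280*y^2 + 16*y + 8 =-9*b^3 + 73*b^2 - 8*b + y^2*(35*b - 280) + y*(-38*b^2 + 309*b - 40)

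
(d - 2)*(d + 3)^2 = d^3 + 4*d^2 - 3*d - 18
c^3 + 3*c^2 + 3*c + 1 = (c + 1)^3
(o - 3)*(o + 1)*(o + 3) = o^3 + o^2 - 9*o - 9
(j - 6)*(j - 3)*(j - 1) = j^3 - 10*j^2 + 27*j - 18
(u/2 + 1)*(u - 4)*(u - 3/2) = u^3/2 - 7*u^2/4 - 5*u/2 + 6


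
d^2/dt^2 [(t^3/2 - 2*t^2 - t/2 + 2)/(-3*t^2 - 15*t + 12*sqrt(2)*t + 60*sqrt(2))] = ((4 - 3*t)*(t^2 - 4*sqrt(2)*t + 5*t - 20*sqrt(2))^2 - (2*t - 4*sqrt(2) + 5)^2*(t^3 - 4*t^2 - t + 4) + (t^2 - 4*sqrt(2)*t + 5*t - 20*sqrt(2))*(t^3 - 4*t^2 - t - (2*t - 4*sqrt(2) + 5)*(-3*t^2 + 8*t + 1) + 4))/(3*(t^2 - 4*sqrt(2)*t + 5*t - 20*sqrt(2))^3)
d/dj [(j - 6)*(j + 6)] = 2*j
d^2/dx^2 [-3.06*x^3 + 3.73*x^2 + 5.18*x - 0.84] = 7.46 - 18.36*x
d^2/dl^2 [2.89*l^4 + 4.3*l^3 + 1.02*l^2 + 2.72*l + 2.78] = 34.68*l^2 + 25.8*l + 2.04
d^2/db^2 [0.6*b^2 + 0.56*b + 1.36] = 1.20000000000000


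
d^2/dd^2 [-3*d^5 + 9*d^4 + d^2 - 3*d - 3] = -60*d^3 + 108*d^2 + 2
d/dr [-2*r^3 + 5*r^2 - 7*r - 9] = -6*r^2 + 10*r - 7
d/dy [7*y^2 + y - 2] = 14*y + 1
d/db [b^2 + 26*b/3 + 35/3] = 2*b + 26/3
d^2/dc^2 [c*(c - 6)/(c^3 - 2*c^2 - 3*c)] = 2*(c^3 - 18*c^2 + 45*c - 48)/(c^6 - 6*c^5 + 3*c^4 + 28*c^3 - 9*c^2 - 54*c - 27)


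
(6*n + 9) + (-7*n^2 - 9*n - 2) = -7*n^2 - 3*n + 7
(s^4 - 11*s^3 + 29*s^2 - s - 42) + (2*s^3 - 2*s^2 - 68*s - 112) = s^4 - 9*s^3 + 27*s^2 - 69*s - 154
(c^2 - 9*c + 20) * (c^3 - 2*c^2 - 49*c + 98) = c^5 - 11*c^4 - 11*c^3 + 499*c^2 - 1862*c + 1960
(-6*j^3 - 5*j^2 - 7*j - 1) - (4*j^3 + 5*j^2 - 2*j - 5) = -10*j^3 - 10*j^2 - 5*j + 4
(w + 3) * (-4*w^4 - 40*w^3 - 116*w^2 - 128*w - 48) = -4*w^5 - 52*w^4 - 236*w^3 - 476*w^2 - 432*w - 144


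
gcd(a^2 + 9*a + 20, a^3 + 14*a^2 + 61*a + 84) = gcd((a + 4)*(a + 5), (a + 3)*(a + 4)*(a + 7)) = a + 4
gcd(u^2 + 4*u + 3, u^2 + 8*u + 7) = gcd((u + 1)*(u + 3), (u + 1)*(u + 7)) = u + 1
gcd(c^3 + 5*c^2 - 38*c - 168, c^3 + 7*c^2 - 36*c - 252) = c^2 + c - 42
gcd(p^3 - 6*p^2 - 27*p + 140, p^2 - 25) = p + 5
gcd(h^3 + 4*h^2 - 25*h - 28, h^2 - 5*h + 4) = h - 4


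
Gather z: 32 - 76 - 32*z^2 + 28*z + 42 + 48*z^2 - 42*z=16*z^2 - 14*z - 2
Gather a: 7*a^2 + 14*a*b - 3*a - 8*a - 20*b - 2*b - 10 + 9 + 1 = 7*a^2 + a*(14*b - 11) - 22*b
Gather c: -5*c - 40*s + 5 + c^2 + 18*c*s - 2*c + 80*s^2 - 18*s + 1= c^2 + c*(18*s - 7) + 80*s^2 - 58*s + 6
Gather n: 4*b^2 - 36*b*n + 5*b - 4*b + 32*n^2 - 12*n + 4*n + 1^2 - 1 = 4*b^2 + b + 32*n^2 + n*(-36*b - 8)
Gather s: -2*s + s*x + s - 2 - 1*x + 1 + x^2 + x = s*(x - 1) + x^2 - 1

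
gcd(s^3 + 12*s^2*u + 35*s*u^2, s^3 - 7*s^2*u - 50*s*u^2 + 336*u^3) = s + 7*u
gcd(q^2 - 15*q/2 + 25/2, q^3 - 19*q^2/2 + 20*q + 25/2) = q - 5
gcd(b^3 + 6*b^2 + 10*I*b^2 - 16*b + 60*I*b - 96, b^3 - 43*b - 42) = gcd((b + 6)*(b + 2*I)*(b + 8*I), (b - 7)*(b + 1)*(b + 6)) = b + 6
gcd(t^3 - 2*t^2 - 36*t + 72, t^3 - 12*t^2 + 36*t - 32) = t - 2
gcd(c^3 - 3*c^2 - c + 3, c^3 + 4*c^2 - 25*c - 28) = c + 1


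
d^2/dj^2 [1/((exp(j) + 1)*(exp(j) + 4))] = (4*exp(3*j) + 15*exp(2*j) + 9*exp(j) - 20)*exp(j)/(exp(6*j) + 15*exp(5*j) + 87*exp(4*j) + 245*exp(3*j) + 348*exp(2*j) + 240*exp(j) + 64)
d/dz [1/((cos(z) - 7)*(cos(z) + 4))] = (2*cos(z) - 3)*sin(z)/((cos(z) - 7)^2*(cos(z) + 4)^2)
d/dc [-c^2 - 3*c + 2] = -2*c - 3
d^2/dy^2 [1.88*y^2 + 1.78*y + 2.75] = 3.76000000000000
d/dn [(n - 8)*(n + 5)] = 2*n - 3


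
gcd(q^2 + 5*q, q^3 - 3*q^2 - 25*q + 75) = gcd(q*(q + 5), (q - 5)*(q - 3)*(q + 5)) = q + 5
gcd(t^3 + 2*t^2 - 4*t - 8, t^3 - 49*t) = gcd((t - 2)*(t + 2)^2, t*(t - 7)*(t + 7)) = 1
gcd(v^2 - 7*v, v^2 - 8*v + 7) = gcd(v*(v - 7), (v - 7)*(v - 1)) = v - 7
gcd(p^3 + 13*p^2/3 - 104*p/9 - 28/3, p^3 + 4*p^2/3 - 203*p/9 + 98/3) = p^2 + 11*p/3 - 14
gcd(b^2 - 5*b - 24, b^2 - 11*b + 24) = b - 8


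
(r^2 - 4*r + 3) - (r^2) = 3 - 4*r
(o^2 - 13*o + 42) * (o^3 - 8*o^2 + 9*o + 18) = o^5 - 21*o^4 + 155*o^3 - 435*o^2 + 144*o + 756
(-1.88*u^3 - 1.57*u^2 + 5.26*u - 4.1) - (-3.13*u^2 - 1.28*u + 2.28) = -1.88*u^3 + 1.56*u^2 + 6.54*u - 6.38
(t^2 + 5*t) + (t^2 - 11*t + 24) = 2*t^2 - 6*t + 24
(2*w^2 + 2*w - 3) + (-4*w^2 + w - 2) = -2*w^2 + 3*w - 5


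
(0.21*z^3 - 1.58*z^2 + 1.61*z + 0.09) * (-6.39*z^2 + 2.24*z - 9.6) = -1.3419*z^5 + 10.5666*z^4 - 15.8431*z^3 + 18.1993*z^2 - 15.2544*z - 0.864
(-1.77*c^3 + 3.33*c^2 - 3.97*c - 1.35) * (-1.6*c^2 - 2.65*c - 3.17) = 2.832*c^5 - 0.6375*c^4 + 3.1384*c^3 + 2.1244*c^2 + 16.1624*c + 4.2795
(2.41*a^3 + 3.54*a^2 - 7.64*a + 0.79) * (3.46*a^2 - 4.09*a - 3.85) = 8.3386*a^5 + 2.3915*a^4 - 50.1915*a^3 + 20.352*a^2 + 26.1829*a - 3.0415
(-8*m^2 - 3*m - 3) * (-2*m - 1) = 16*m^3 + 14*m^2 + 9*m + 3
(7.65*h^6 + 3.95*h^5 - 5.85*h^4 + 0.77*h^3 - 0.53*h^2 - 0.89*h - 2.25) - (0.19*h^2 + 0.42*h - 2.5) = 7.65*h^6 + 3.95*h^5 - 5.85*h^4 + 0.77*h^3 - 0.72*h^2 - 1.31*h + 0.25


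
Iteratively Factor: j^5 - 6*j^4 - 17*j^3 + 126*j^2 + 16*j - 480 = (j - 5)*(j^4 - j^3 - 22*j^2 + 16*j + 96) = (j - 5)*(j + 2)*(j^3 - 3*j^2 - 16*j + 48) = (j - 5)*(j - 4)*(j + 2)*(j^2 + j - 12) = (j - 5)*(j - 4)*(j + 2)*(j + 4)*(j - 3)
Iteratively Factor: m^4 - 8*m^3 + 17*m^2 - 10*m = (m - 1)*(m^3 - 7*m^2 + 10*m) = (m - 2)*(m - 1)*(m^2 - 5*m) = (m - 5)*(m - 2)*(m - 1)*(m)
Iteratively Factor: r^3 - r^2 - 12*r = (r)*(r^2 - r - 12) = r*(r - 4)*(r + 3)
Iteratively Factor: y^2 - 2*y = (y)*(y - 2)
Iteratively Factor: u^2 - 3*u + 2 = (u - 2)*(u - 1)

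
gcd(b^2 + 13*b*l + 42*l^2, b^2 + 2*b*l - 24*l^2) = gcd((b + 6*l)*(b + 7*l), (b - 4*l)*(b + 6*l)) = b + 6*l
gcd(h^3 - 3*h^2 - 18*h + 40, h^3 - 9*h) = 1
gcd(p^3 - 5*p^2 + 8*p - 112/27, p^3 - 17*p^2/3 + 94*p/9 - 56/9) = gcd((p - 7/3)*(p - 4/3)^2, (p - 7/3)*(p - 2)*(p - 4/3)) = p^2 - 11*p/3 + 28/9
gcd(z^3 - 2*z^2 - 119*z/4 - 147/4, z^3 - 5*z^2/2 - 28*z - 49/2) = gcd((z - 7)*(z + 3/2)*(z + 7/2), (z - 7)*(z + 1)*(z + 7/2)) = z^2 - 7*z/2 - 49/2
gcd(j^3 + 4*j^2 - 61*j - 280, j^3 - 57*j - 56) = j^2 - j - 56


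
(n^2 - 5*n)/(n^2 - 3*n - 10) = n/(n + 2)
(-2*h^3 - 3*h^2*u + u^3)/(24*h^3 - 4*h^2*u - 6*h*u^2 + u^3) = (h^2 + 2*h*u + u^2)/(-12*h^2 - 4*h*u + u^2)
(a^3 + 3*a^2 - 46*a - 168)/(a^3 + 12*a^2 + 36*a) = (a^2 - 3*a - 28)/(a*(a + 6))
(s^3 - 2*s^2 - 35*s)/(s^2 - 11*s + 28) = s*(s + 5)/(s - 4)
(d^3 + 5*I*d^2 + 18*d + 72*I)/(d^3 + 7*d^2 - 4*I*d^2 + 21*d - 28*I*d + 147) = (d^2 + 2*I*d + 24)/(d^2 + 7*d*(1 - I) - 49*I)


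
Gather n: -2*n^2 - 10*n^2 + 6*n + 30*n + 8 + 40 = -12*n^2 + 36*n + 48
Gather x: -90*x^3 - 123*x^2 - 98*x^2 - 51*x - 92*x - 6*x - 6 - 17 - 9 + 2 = -90*x^3 - 221*x^2 - 149*x - 30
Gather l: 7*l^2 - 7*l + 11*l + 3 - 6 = 7*l^2 + 4*l - 3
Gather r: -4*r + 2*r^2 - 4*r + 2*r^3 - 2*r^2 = 2*r^3 - 8*r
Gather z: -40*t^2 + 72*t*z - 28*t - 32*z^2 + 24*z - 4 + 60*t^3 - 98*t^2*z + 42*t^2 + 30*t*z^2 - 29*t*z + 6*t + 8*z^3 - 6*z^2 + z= 60*t^3 + 2*t^2 - 22*t + 8*z^3 + z^2*(30*t - 38) + z*(-98*t^2 + 43*t + 25) - 4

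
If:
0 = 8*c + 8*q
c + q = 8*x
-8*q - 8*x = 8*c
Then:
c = -q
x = 0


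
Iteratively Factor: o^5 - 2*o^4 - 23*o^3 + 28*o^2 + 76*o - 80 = (o - 5)*(o^4 + 3*o^3 - 8*o^2 - 12*o + 16) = (o - 5)*(o + 2)*(o^3 + o^2 - 10*o + 8) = (o - 5)*(o - 1)*(o + 2)*(o^2 + 2*o - 8) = (o - 5)*(o - 2)*(o - 1)*(o + 2)*(o + 4)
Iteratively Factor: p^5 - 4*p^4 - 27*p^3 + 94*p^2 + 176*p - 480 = (p - 2)*(p^4 - 2*p^3 - 31*p^2 + 32*p + 240) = (p - 2)*(p + 4)*(p^3 - 6*p^2 - 7*p + 60) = (p - 2)*(p + 3)*(p + 4)*(p^2 - 9*p + 20) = (p - 5)*(p - 2)*(p + 3)*(p + 4)*(p - 4)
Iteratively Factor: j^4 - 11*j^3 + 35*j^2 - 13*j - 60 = (j + 1)*(j^3 - 12*j^2 + 47*j - 60) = (j - 3)*(j + 1)*(j^2 - 9*j + 20) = (j - 4)*(j - 3)*(j + 1)*(j - 5)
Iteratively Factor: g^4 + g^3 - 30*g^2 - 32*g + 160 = (g - 5)*(g^3 + 6*g^2 - 32) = (g - 5)*(g + 4)*(g^2 + 2*g - 8) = (g - 5)*(g + 4)^2*(g - 2)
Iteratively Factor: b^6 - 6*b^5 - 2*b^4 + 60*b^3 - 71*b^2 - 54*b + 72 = (b + 3)*(b^5 - 9*b^4 + 25*b^3 - 15*b^2 - 26*b + 24) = (b - 2)*(b + 3)*(b^4 - 7*b^3 + 11*b^2 + 7*b - 12) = (b - 2)*(b - 1)*(b + 3)*(b^3 - 6*b^2 + 5*b + 12) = (b - 3)*(b - 2)*(b - 1)*(b + 3)*(b^2 - 3*b - 4) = (b - 4)*(b - 3)*(b - 2)*(b - 1)*(b + 3)*(b + 1)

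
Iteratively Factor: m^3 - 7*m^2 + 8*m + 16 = (m - 4)*(m^2 - 3*m - 4) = (m - 4)^2*(m + 1)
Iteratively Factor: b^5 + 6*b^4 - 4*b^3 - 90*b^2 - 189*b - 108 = (b + 1)*(b^4 + 5*b^3 - 9*b^2 - 81*b - 108) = (b + 1)*(b + 3)*(b^3 + 2*b^2 - 15*b - 36) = (b + 1)*(b + 3)^2*(b^2 - b - 12) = (b - 4)*(b + 1)*(b + 3)^2*(b + 3)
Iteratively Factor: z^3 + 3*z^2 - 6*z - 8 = (z - 2)*(z^2 + 5*z + 4) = (z - 2)*(z + 4)*(z + 1)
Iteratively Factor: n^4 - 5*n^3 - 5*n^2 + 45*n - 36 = (n - 4)*(n^3 - n^2 - 9*n + 9) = (n - 4)*(n - 1)*(n^2 - 9) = (n - 4)*(n - 1)*(n + 3)*(n - 3)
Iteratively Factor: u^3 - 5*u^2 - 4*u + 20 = (u - 2)*(u^2 - 3*u - 10) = (u - 2)*(u + 2)*(u - 5)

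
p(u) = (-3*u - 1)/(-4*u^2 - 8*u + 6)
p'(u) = (-3*u - 1)*(8*u + 8)/(-4*u^2 - 8*u + 6)^2 - 3/(-4*u^2 - 8*u + 6)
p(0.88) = 0.88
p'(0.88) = -2.47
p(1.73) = 0.31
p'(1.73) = -0.19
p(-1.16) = 0.25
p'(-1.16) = -0.34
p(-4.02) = -0.42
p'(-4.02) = -0.27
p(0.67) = 2.60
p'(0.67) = -27.52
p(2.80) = 0.20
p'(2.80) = -0.06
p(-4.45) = -0.33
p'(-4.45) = -0.16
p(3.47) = 0.16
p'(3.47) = -0.04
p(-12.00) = -0.07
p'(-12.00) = -0.00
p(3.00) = 0.19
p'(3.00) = -0.05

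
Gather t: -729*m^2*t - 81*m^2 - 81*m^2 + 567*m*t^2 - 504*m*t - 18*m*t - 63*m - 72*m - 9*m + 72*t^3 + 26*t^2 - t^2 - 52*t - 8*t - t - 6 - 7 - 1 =-162*m^2 - 144*m + 72*t^3 + t^2*(567*m + 25) + t*(-729*m^2 - 522*m - 61) - 14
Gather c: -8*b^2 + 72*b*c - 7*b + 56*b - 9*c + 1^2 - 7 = -8*b^2 + 49*b + c*(72*b - 9) - 6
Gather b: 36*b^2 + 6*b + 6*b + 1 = 36*b^2 + 12*b + 1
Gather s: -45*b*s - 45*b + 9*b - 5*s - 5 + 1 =-36*b + s*(-45*b - 5) - 4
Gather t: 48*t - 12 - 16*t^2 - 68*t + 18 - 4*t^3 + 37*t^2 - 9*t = -4*t^3 + 21*t^2 - 29*t + 6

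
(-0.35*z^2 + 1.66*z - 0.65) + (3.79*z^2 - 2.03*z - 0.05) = 3.44*z^2 - 0.37*z - 0.7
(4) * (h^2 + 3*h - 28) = 4*h^2 + 12*h - 112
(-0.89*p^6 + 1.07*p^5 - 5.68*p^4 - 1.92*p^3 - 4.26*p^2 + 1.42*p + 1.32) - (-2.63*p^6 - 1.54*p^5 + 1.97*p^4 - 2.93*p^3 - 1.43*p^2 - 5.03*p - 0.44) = 1.74*p^6 + 2.61*p^5 - 7.65*p^4 + 1.01*p^3 - 2.83*p^2 + 6.45*p + 1.76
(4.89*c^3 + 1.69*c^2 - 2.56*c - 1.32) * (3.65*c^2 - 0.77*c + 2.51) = 17.8485*c^5 + 2.4032*c^4 + 1.6286*c^3 + 1.3951*c^2 - 5.4092*c - 3.3132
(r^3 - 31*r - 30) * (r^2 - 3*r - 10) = r^5 - 3*r^4 - 41*r^3 + 63*r^2 + 400*r + 300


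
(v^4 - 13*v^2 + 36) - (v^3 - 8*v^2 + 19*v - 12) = v^4 - v^3 - 5*v^2 - 19*v + 48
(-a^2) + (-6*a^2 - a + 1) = -7*a^2 - a + 1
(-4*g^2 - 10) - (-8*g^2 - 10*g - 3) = 4*g^2 + 10*g - 7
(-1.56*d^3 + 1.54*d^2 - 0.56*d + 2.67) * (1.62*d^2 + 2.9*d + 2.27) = -2.5272*d^5 - 2.0292*d^4 + 0.0175999999999998*d^3 + 6.1972*d^2 + 6.4718*d + 6.0609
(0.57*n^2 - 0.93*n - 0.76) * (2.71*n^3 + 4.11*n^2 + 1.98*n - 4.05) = 1.5447*n^5 - 0.1776*n^4 - 4.7533*n^3 - 7.2735*n^2 + 2.2617*n + 3.078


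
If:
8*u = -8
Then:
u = -1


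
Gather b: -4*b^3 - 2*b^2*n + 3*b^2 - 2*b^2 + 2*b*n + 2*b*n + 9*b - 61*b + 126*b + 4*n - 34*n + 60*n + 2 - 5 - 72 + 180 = -4*b^3 + b^2*(1 - 2*n) + b*(4*n + 74) + 30*n + 105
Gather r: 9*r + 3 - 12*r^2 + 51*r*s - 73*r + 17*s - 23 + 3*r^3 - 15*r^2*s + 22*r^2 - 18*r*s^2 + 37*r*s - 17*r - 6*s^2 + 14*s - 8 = 3*r^3 + r^2*(10 - 15*s) + r*(-18*s^2 + 88*s - 81) - 6*s^2 + 31*s - 28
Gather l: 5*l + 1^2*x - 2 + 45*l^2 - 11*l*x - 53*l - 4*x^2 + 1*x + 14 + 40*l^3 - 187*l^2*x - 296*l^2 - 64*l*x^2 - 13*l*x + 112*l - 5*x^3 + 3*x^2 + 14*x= 40*l^3 + l^2*(-187*x - 251) + l*(-64*x^2 - 24*x + 64) - 5*x^3 - x^2 + 16*x + 12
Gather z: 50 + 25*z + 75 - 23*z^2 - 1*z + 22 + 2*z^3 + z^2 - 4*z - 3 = 2*z^3 - 22*z^2 + 20*z + 144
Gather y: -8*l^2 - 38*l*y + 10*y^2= -8*l^2 - 38*l*y + 10*y^2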